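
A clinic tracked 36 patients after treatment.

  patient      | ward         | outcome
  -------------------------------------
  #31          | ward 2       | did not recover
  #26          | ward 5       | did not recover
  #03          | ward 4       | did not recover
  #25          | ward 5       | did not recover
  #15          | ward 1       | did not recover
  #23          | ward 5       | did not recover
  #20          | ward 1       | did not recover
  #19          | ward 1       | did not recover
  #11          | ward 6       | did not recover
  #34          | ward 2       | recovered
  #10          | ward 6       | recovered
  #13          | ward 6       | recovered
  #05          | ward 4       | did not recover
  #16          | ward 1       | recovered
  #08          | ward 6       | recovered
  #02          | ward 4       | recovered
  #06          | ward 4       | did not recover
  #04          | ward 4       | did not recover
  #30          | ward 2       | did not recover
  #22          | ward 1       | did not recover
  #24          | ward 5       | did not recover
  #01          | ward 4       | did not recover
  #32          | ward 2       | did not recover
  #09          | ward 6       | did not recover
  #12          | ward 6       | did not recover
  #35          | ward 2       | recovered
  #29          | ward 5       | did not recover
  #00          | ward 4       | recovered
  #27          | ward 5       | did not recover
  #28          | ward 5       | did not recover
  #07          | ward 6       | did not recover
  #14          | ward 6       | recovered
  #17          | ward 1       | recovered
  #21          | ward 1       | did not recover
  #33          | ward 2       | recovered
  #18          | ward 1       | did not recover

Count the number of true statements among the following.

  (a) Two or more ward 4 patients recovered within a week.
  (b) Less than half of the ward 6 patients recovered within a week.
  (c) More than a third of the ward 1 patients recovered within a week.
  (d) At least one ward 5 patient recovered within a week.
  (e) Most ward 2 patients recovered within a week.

1

(a) ward 4: |A| = 7, |A ∩ B| = 2; needs |A ∩ B| ≥ 2 — true.
(b) ward 6: |A| = 8, |A ∩ B| = 4; needs |A ∩ B| < |A ∖ B| — false.
(c) ward 1: |A| = 8, |A ∩ B| = 2; needs |A ∩ B| / |A| > 1/3 — false.
(d) ward 5: |A| = 7, |A ∩ B| = 0; needs A ∩ B ≠ ∅ (|A ∩ B| ≥ 1) — false.
(e) ward 2: |A| = 6, |A ∩ B| = 3; needs |A ∩ B| > |A ∖ B| — false.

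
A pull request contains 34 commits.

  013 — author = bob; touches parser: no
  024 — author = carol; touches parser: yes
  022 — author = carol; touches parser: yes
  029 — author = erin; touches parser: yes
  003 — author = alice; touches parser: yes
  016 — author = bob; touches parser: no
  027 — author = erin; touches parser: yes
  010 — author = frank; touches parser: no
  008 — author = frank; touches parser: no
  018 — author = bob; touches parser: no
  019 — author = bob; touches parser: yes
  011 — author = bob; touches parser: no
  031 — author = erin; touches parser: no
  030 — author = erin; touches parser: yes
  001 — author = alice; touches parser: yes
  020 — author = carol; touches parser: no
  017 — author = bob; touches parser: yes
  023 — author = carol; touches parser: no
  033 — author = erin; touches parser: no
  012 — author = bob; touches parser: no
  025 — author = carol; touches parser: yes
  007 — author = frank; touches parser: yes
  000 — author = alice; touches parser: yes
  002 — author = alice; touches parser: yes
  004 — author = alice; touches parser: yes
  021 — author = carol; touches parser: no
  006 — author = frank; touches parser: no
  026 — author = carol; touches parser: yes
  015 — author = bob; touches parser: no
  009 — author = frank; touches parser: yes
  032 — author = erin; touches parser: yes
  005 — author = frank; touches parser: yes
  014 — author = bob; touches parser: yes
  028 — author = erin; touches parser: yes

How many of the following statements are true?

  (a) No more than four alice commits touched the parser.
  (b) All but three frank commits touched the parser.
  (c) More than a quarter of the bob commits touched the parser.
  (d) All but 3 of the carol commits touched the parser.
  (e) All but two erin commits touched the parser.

4

(a) alice: |A| = 5, |A ∩ B| = 5; needs |A ∩ B| ≤ 4 — false.
(b) frank: |A| = 6, |A ∩ B| = 3; needs |A ∖ B| = 3 — true.
(c) bob: |A| = 9, |A ∩ B| = 3; needs |A ∩ B| / |A| > 1/4 — true.
(d) carol: |A| = 7, |A ∩ B| = 4; needs |A ∖ B| = 3 — true.
(e) erin: |A| = 7, |A ∩ B| = 5; needs |A ∖ B| = 2 — true.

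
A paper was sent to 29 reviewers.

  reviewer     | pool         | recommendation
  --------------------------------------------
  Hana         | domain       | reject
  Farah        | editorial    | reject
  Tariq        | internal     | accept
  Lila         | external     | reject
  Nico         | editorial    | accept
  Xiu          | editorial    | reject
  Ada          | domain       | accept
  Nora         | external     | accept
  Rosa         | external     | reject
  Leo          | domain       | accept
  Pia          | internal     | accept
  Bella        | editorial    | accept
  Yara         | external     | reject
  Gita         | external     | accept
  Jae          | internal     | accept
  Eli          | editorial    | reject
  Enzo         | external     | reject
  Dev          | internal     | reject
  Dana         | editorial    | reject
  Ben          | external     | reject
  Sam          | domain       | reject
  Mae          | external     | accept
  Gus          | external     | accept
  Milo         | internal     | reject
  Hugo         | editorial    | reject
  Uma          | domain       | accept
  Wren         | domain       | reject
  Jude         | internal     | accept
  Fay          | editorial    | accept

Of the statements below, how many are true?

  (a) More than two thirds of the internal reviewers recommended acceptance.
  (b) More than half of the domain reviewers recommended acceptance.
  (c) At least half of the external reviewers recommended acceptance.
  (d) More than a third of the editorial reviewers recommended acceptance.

(a) internal: |A| = 6, |A ∩ B| = 4; needs |A ∩ B| / |A| > 2/3 — false.
(b) domain: |A| = 6, |A ∩ B| = 3; needs |A ∩ B| > |A ∖ B| — false.
(c) external: |A| = 9, |A ∩ B| = 4; needs |A ∩ B| ≥ |A ∖ B| — false.
(d) editorial: |A| = 8, |A ∩ B| = 3; needs |A ∩ B| / |A| > 1/3 — true.

1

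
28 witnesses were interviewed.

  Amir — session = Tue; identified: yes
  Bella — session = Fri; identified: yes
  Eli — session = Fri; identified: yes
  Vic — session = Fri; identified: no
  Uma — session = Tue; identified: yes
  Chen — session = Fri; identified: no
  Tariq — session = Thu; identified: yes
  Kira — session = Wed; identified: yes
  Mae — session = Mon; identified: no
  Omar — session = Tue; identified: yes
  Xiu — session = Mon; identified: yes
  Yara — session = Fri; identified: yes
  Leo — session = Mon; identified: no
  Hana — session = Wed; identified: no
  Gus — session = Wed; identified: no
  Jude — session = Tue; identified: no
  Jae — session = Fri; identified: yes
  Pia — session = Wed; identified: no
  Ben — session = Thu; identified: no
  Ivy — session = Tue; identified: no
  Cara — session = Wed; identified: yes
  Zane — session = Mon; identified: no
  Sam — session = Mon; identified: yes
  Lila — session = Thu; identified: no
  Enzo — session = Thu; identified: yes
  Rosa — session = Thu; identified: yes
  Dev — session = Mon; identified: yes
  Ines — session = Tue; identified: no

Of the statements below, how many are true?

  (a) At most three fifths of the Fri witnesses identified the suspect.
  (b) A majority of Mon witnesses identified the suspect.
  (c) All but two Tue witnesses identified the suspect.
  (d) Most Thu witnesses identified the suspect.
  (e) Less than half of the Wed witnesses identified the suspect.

(a) Fri: |A| = 6, |A ∩ B| = 4; needs |A ∩ B| / |A| ≤ 3/5 — false.
(b) Mon: |A| = 6, |A ∩ B| = 3; needs |A ∩ B| > |A ∖ B| — false.
(c) Tue: |A| = 6, |A ∩ B| = 3; needs |A ∖ B| = 2 — false.
(d) Thu: |A| = 5, |A ∩ B| = 3; needs |A ∩ B| > |A ∖ B| — true.
(e) Wed: |A| = 5, |A ∩ B| = 2; needs |A ∩ B| < |A ∖ B| — true.

2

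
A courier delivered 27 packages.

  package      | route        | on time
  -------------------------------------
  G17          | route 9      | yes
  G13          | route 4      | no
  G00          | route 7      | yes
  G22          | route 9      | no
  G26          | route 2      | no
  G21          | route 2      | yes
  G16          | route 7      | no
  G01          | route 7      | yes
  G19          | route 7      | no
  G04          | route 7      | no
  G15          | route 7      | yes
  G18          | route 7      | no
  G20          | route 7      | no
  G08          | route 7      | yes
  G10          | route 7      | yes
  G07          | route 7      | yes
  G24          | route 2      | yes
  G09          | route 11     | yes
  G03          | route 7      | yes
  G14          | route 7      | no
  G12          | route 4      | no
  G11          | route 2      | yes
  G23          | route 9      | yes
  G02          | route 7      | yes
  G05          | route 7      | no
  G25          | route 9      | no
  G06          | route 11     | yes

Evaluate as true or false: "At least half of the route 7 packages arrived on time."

The determiner here denotes the relation: |A ∩ B| ≥ |A ∖ B|.
|A| = 15, |A ∩ B| = 8, |A ∖ B| = 7.
8 > 7, so the statement is true.

True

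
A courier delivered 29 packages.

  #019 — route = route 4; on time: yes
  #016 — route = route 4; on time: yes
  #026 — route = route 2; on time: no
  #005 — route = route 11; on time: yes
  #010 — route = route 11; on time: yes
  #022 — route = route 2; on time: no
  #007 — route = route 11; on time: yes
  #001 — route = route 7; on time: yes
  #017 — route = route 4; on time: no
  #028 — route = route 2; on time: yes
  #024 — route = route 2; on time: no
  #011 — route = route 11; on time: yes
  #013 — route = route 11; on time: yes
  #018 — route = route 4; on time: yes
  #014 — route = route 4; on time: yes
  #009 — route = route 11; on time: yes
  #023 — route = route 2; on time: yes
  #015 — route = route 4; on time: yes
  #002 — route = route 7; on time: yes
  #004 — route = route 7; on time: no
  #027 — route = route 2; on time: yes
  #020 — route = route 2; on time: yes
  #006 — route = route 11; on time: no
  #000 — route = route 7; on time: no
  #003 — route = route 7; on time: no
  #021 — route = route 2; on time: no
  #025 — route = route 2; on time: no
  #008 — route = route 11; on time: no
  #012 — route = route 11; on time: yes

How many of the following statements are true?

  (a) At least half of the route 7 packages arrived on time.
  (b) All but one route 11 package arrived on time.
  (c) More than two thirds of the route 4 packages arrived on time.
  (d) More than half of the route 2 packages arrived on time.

1

(a) route 7: |A| = 5, |A ∩ B| = 2; needs |A ∩ B| ≥ |A ∖ B| — false.
(b) route 11: |A| = 9, |A ∩ B| = 7; needs |A ∖ B| = 1 — false.
(c) route 4: |A| = 6, |A ∩ B| = 5; needs |A ∩ B| / |A| > 2/3 — true.
(d) route 2: |A| = 9, |A ∩ B| = 4; needs |A ∩ B| > |A ∖ B| — false.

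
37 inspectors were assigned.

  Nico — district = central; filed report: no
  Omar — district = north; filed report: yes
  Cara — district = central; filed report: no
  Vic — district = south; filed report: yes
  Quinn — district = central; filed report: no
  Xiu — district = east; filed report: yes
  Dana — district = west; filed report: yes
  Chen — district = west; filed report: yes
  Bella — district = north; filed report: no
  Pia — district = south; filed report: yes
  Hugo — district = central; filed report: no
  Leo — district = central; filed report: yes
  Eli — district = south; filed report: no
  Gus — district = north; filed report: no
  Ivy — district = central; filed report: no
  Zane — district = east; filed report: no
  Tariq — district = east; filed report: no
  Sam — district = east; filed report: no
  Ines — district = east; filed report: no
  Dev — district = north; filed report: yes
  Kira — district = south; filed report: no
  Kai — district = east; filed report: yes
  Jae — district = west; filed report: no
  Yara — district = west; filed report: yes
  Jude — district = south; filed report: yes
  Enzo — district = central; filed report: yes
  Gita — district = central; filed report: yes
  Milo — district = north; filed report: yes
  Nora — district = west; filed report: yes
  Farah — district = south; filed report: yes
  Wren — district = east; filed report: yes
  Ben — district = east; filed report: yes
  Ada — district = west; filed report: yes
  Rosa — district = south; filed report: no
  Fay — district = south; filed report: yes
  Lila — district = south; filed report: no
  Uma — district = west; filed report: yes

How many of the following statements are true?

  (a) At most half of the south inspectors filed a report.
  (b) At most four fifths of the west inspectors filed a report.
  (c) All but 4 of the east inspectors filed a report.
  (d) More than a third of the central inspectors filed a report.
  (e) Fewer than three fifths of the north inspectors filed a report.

(a) south: |A| = 9, |A ∩ B| = 5; needs |A ∩ B| ≤ |A ∖ B| — false.
(b) west: |A| = 7, |A ∩ B| = 6; needs |A ∩ B| / |A| ≤ 4/5 — false.
(c) east: |A| = 8, |A ∩ B| = 4; needs |A ∖ B| = 4 — true.
(d) central: |A| = 8, |A ∩ B| = 3; needs |A ∩ B| / |A| > 1/3 — true.
(e) north: |A| = 5, |A ∩ B| = 3; needs |A ∩ B| / |A| < 3/5 — false.

2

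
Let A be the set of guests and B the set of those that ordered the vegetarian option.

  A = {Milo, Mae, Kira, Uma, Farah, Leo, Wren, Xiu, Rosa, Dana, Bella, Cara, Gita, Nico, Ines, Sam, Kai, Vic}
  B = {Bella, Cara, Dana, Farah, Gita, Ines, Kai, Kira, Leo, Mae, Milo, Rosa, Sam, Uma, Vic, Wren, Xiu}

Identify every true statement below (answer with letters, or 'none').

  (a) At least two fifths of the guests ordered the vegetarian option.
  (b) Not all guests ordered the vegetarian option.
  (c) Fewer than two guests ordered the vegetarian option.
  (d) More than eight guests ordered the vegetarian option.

(a), (b), (d)

|A| = 18, |A ∩ B| = 17, |A ∖ B| = 1.
(a) |A ∩ B| / |A| ≥ 2/5: holds.
(b) A ⊄ B (|A ∖ B| ≥ 1): holds.
(c) |A ∩ B| < 2: fails.
(d) |A ∩ B| > 8: holds.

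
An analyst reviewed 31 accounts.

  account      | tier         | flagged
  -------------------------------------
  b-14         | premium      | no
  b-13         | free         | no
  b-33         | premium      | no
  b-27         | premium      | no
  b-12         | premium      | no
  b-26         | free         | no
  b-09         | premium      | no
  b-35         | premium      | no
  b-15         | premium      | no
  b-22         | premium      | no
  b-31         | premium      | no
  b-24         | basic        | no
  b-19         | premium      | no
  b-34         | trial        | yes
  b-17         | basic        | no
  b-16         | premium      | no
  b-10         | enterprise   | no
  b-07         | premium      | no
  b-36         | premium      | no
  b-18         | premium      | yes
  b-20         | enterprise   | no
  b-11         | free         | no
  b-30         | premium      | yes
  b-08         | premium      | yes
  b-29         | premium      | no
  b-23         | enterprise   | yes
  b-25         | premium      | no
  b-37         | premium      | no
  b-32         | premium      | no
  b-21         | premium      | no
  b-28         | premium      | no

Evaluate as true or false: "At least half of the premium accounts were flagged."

'At least half of the premium accounts were flagged' holds iff |A ∩ B| ≥ |A ∖ B|.
|A| = 22, |A ∩ B| = 3, |A ∖ B| = 19.
3 < 19, so the statement is false.

False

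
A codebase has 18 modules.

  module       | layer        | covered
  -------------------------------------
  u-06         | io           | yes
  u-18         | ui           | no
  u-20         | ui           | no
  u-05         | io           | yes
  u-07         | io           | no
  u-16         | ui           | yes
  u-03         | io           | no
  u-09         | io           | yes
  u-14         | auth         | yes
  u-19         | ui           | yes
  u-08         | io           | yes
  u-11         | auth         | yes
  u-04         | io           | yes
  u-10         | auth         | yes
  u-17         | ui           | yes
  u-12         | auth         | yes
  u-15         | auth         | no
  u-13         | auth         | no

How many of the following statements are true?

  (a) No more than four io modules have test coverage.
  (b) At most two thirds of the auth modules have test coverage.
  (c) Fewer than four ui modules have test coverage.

(a) io: |A| = 7, |A ∩ B| = 5; needs |A ∩ B| ≤ 4 — false.
(b) auth: |A| = 6, |A ∩ B| = 4; needs |A ∩ B| / |A| ≤ 2/3 — true.
(c) ui: |A| = 5, |A ∩ B| = 3; needs |A ∩ B| < 4 — true.

2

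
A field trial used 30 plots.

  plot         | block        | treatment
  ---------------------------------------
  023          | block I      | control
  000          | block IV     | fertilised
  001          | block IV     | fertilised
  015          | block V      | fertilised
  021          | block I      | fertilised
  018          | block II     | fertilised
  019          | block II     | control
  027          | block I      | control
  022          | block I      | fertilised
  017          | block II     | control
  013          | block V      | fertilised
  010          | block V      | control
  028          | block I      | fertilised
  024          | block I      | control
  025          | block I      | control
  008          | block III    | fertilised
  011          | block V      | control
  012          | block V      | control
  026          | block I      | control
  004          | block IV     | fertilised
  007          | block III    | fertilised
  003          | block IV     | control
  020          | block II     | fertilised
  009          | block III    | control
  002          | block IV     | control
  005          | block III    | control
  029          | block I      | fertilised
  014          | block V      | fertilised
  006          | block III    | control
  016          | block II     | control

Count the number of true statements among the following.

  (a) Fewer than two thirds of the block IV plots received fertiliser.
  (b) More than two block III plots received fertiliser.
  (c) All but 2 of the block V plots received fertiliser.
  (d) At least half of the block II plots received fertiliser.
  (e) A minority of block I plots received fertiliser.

2

(a) block IV: |A| = 5, |A ∩ B| = 3; needs |A ∩ B| / |A| < 2/3 — true.
(b) block III: |A| = 5, |A ∩ B| = 2; needs |A ∩ B| > 2 — false.
(c) block V: |A| = 6, |A ∩ B| = 3; needs |A ∖ B| = 2 — false.
(d) block II: |A| = 5, |A ∩ B| = 2; needs |A ∩ B| ≥ |A ∖ B| — false.
(e) block I: |A| = 9, |A ∩ B| = 4; needs |A ∩ B| < |A ∖ B| — true.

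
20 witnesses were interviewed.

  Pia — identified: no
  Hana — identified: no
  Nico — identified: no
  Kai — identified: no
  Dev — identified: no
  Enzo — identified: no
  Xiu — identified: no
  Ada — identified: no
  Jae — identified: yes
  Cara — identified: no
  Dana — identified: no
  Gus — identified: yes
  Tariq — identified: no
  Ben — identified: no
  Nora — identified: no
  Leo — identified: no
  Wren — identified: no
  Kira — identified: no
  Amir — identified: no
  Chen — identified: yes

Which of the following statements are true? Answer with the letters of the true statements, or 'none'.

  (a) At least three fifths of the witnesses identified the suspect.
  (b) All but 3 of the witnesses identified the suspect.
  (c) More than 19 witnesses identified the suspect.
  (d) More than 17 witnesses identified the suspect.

none

|A| = 20, |A ∩ B| = 3, |A ∖ B| = 17.
(a) |A ∩ B| / |A| ≥ 3/5: fails.
(b) |A ∖ B| = 3: fails.
(c) |A ∩ B| > 19: fails.
(d) |A ∩ B| > 17: fails.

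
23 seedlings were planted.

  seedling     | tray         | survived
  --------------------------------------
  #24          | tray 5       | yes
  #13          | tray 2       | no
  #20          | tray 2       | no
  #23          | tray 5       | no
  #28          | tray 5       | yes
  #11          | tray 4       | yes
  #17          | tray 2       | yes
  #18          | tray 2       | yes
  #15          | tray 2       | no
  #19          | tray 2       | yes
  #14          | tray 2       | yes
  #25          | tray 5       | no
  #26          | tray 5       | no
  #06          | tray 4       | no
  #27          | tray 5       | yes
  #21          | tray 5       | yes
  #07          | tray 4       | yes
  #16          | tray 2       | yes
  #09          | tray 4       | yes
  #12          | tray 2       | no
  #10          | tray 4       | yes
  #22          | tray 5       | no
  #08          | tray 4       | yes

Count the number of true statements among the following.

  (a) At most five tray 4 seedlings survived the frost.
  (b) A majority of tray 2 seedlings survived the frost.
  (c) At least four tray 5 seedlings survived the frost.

3

(a) tray 4: |A| = 6, |A ∩ B| = 5; needs |A ∩ B| ≤ 5 — true.
(b) tray 2: |A| = 9, |A ∩ B| = 5; needs |A ∩ B| > |A ∖ B| — true.
(c) tray 5: |A| = 8, |A ∩ B| = 4; needs |A ∩ B| ≥ 4 — true.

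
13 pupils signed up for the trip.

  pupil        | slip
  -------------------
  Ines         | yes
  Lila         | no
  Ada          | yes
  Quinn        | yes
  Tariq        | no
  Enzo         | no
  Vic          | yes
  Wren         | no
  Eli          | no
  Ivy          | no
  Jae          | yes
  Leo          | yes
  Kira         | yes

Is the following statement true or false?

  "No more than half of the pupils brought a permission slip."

False

Truth condition: |A ∩ B| ≤ |A ∖ B|.
A (the restrictor) = {Ines, Lila, Ada, Quinn, Tariq, Enzo, Vic, Wren, Eli, Ivy, Jae, Leo, Kira}, |A| = 13.
A ∩ B = {Ines, Ada, Quinn, Vic, Jae, Leo, Kira}, so |A ∩ B| = 7.
A ∖ B = {Lila, Tariq, Enzo, Wren, Eli, Ivy}, so |A ∖ B| = 6.
7 > 6, so the statement is false.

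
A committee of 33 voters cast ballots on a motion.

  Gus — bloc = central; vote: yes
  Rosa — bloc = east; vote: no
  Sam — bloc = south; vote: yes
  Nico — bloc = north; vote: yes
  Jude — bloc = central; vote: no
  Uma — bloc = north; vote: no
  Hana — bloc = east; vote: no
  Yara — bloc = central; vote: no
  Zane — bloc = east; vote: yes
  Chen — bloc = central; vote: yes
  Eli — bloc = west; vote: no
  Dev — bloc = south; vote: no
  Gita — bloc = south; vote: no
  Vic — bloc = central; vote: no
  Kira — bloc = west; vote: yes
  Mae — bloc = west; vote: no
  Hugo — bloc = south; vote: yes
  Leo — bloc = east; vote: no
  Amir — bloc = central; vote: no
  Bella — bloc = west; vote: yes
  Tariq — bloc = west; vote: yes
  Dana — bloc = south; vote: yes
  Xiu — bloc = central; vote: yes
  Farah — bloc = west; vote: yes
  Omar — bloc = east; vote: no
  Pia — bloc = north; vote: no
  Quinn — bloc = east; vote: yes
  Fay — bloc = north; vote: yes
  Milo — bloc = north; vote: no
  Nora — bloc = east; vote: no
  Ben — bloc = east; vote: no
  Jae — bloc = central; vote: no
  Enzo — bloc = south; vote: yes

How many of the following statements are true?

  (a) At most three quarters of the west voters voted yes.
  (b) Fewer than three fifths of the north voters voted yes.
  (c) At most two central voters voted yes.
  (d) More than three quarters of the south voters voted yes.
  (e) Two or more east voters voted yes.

(a) west: |A| = 6, |A ∩ B| = 4; needs |A ∩ B| / |A| ≤ 3/4 — true.
(b) north: |A| = 5, |A ∩ B| = 2; needs |A ∩ B| / |A| < 3/5 — true.
(c) central: |A| = 8, |A ∩ B| = 3; needs |A ∩ B| ≤ 2 — false.
(d) south: |A| = 6, |A ∩ B| = 4; needs |A ∩ B| / |A| > 3/4 — false.
(e) east: |A| = 8, |A ∩ B| = 2; needs |A ∩ B| ≥ 2 — true.

3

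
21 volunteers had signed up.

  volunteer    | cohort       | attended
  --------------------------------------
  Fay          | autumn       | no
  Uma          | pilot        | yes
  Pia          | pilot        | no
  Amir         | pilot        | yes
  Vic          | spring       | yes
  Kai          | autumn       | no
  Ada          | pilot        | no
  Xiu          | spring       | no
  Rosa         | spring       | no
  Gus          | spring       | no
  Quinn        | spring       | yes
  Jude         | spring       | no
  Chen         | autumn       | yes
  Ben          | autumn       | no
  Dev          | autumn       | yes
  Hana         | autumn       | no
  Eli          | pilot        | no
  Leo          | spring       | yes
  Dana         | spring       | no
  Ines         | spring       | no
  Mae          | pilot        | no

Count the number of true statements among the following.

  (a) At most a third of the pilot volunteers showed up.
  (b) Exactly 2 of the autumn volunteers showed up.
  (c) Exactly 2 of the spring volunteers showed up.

(a) pilot: |A| = 6, |A ∩ B| = 2; needs |A ∩ B| / |A| ≤ 1/3 — true.
(b) autumn: |A| = 6, |A ∩ B| = 2; needs |A ∩ B| = 2 — true.
(c) spring: |A| = 9, |A ∩ B| = 3; needs |A ∩ B| = 2 — false.

2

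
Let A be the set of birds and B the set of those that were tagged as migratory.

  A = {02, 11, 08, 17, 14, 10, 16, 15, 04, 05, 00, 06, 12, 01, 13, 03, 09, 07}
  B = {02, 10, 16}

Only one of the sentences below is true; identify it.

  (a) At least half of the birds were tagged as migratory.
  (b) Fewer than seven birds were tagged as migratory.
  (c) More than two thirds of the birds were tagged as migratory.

|A| = 18, |A ∩ B| = 3, |A ∖ B| = 15.
(a) requires |A ∩ B| ≥ |A ∖ B|: false.
(b) requires |A ∩ B| < 7: true.
(c) requires |A ∩ B| / |A| > 2/3: false.

(b)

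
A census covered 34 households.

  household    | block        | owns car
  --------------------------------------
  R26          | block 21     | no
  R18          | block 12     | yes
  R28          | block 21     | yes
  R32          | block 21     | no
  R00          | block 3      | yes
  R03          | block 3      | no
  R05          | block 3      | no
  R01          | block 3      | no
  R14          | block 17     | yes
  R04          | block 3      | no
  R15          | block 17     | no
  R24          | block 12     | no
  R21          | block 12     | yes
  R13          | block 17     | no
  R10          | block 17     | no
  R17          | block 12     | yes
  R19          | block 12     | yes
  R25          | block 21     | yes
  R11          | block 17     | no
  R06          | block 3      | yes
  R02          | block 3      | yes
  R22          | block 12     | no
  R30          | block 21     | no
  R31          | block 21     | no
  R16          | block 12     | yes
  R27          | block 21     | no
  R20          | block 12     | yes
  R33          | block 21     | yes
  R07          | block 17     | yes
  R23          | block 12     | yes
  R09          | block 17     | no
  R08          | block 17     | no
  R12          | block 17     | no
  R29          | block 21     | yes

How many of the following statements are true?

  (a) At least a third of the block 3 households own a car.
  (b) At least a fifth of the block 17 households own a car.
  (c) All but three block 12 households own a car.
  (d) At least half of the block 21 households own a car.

2

(a) block 3: |A| = 7, |A ∩ B| = 3; needs |A ∩ B| / |A| ≥ 1/3 — true.
(b) block 17: |A| = 9, |A ∩ B| = 2; needs |A ∩ B| / |A| ≥ 1/5 — true.
(c) block 12: |A| = 9, |A ∩ B| = 7; needs |A ∖ B| = 3 — false.
(d) block 21: |A| = 9, |A ∩ B| = 4; needs |A ∩ B| ≥ |A ∖ B| — false.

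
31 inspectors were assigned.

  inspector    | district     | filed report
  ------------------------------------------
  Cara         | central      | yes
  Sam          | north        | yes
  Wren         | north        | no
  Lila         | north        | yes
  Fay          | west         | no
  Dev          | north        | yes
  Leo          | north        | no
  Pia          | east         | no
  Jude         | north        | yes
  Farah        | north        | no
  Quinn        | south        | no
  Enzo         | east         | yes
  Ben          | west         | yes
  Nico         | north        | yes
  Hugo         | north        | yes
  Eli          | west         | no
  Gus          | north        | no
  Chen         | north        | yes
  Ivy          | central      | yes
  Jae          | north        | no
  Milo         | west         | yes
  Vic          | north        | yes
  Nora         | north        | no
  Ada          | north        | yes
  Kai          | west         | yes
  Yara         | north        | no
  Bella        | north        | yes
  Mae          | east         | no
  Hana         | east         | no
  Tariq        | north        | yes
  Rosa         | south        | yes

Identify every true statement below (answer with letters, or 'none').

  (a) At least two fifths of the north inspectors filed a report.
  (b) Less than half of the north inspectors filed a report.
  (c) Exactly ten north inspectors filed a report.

|A| = 18, |A ∩ B| = 11, |A ∖ B| = 7.
(a) |A ∩ B| / |A| ≥ 2/5: holds.
(b) |A ∩ B| < |A ∖ B|: fails.
(c) |A ∩ B| = 10: fails.

(a)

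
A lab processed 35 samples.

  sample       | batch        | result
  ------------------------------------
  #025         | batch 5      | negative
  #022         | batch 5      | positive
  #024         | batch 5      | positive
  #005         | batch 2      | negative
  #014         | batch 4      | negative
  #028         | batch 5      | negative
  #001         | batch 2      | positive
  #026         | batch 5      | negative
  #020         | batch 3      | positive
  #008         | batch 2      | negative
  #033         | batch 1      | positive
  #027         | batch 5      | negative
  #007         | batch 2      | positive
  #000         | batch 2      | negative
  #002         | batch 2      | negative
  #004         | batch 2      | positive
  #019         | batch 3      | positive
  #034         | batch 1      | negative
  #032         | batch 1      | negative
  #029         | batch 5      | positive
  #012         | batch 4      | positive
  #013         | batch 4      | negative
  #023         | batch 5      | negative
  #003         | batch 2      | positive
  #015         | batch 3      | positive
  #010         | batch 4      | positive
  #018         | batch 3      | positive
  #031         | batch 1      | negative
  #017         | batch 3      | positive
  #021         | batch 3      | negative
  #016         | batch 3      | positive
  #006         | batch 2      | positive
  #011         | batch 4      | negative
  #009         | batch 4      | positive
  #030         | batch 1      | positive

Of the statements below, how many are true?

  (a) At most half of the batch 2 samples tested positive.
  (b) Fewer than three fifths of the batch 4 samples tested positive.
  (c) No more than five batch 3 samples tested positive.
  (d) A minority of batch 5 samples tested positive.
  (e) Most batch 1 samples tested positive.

2

(a) batch 2: |A| = 9, |A ∩ B| = 5; needs |A ∩ B| ≤ |A ∖ B| — false.
(b) batch 4: |A| = 6, |A ∩ B| = 3; needs |A ∩ B| / |A| < 3/5 — true.
(c) batch 3: |A| = 7, |A ∩ B| = 6; needs |A ∩ B| ≤ 5 — false.
(d) batch 5: |A| = 8, |A ∩ B| = 3; needs |A ∩ B| < |A ∖ B| — true.
(e) batch 1: |A| = 5, |A ∩ B| = 2; needs |A ∩ B| > |A ∖ B| — false.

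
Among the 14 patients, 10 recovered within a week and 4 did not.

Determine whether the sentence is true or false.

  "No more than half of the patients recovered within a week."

False

Truth condition: |A ∩ B| ≤ |A ∖ B|.
|A| = 14, |A ∩ B| = 10, |A ∖ B| = 4.
10 > 4, so the statement is false.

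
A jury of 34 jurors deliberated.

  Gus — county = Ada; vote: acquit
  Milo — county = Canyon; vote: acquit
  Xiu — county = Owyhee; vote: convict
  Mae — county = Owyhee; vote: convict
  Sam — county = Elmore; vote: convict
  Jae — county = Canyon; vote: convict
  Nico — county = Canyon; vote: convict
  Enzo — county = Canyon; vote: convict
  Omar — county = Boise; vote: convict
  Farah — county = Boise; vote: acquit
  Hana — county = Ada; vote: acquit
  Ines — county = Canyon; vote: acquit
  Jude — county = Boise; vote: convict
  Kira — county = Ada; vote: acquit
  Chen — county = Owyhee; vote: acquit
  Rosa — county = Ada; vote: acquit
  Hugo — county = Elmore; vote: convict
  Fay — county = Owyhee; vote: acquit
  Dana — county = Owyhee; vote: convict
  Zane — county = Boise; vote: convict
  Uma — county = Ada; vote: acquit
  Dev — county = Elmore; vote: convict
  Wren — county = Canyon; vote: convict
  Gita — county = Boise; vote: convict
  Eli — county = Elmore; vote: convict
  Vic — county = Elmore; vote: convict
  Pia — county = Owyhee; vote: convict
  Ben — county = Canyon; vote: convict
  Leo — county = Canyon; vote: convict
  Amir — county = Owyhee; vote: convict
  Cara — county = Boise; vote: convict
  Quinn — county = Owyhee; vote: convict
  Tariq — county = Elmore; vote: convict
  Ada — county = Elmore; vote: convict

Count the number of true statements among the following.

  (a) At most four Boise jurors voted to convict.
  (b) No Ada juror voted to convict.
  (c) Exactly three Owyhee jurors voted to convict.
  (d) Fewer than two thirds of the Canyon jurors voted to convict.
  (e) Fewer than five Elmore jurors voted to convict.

(a) Boise: |A| = 6, |A ∩ B| = 5; needs |A ∩ B| ≤ 4 — false.
(b) Ada: |A| = 5, |A ∩ B| = 0; needs A ∩ B = ∅ (|A ∩ B| = 0) — true.
(c) Owyhee: |A| = 8, |A ∩ B| = 6; needs |A ∩ B| = 3 — false.
(d) Canyon: |A| = 8, |A ∩ B| = 6; needs |A ∩ B| / |A| < 2/3 — false.
(e) Elmore: |A| = 7, |A ∩ B| = 7; needs |A ∩ B| < 5 — false.

1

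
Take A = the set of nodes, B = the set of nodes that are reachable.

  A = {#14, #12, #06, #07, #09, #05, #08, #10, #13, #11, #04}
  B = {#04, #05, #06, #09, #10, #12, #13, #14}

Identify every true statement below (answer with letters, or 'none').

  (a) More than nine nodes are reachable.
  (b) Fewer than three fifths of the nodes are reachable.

|A| = 11, |A ∩ B| = 8, |A ∖ B| = 3.
(a) |A ∩ B| > 9: fails.
(b) |A ∩ B| / |A| < 3/5: fails.

none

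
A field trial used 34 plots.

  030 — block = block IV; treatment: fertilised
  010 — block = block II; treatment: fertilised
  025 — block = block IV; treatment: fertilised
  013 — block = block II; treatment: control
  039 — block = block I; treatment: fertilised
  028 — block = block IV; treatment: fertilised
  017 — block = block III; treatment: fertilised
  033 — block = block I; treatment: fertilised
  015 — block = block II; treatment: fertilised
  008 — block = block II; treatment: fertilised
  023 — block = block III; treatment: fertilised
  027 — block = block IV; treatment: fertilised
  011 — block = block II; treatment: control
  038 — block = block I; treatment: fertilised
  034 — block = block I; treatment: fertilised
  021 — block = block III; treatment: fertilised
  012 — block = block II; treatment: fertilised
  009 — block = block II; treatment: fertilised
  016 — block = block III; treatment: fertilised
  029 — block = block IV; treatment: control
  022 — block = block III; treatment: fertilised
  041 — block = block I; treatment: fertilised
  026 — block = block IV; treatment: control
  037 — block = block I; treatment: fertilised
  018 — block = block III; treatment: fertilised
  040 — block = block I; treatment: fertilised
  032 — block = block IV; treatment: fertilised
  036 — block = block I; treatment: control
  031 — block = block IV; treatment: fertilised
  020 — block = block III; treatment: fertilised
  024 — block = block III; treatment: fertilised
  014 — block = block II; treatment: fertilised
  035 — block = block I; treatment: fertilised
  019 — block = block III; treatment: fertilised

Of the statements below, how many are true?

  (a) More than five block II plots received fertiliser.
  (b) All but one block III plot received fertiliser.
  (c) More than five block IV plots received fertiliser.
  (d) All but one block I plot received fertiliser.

3

(a) block II: |A| = 8, |A ∩ B| = 6; needs |A ∩ B| > 5 — true.
(b) block III: |A| = 9, |A ∩ B| = 9; needs |A ∖ B| = 1 — false.
(c) block IV: |A| = 8, |A ∩ B| = 6; needs |A ∩ B| > 5 — true.
(d) block I: |A| = 9, |A ∩ B| = 8; needs |A ∖ B| = 1 — true.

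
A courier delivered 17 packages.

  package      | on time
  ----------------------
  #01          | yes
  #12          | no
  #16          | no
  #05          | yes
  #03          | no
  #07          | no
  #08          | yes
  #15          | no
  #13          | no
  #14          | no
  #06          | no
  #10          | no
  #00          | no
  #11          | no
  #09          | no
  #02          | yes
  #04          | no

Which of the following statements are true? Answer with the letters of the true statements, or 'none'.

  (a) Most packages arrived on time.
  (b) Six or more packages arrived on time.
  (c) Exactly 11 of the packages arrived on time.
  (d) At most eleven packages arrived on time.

|A| = 17, |A ∩ B| = 4, |A ∖ B| = 13.
(a) |A ∩ B| > |A ∖ B|: fails.
(b) |A ∩ B| ≥ 6: fails.
(c) |A ∩ B| = 11: fails.
(d) |A ∩ B| ≤ 11: holds.

(d)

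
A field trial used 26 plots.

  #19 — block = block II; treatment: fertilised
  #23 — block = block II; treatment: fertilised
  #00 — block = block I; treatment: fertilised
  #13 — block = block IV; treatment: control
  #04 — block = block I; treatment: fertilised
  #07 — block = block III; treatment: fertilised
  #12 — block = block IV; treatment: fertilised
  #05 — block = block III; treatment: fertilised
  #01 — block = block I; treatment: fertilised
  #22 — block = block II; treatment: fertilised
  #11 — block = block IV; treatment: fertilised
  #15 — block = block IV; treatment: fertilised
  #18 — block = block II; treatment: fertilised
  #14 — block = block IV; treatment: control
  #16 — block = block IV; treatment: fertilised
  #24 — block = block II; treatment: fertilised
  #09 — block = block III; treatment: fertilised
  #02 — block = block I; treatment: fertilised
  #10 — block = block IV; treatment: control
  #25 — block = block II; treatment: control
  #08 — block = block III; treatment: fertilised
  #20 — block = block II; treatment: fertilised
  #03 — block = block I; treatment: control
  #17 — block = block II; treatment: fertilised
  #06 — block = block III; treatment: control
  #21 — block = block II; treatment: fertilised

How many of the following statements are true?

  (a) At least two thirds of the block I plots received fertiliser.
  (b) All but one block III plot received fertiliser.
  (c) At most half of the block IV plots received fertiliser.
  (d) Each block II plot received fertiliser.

(a) block I: |A| = 5, |A ∩ B| = 4; needs |A ∩ B| / |A| ≥ 2/3 — true.
(b) block III: |A| = 5, |A ∩ B| = 4; needs |A ∖ B| = 1 — true.
(c) block IV: |A| = 7, |A ∩ B| = 4; needs |A ∩ B| ≤ |A ∖ B| — false.
(d) block II: |A| = 9, |A ∩ B| = 8; needs A ⊆ B, i.e. every element of A is in B (|A ∖ B| = 0) — false.

2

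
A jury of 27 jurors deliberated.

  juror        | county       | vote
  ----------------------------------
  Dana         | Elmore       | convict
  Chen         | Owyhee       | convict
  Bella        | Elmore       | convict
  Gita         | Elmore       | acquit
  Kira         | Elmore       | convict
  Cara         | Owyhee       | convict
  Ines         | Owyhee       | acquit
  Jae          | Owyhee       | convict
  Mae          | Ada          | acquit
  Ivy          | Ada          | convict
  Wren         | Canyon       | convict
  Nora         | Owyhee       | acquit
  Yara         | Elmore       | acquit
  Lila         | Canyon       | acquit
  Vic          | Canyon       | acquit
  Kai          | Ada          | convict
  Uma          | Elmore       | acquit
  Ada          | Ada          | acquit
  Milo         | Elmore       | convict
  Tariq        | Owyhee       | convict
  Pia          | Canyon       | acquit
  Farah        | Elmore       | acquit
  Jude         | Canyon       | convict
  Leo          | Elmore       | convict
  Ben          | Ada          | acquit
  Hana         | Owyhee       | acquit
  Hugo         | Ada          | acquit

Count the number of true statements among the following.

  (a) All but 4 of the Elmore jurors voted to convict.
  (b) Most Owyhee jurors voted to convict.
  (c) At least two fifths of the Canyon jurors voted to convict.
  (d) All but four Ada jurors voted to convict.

(a) Elmore: |A| = 9, |A ∩ B| = 5; needs |A ∖ B| = 4 — true.
(b) Owyhee: |A| = 7, |A ∩ B| = 4; needs |A ∩ B| > |A ∖ B| — true.
(c) Canyon: |A| = 5, |A ∩ B| = 2; needs |A ∩ B| / |A| ≥ 2/5 — true.
(d) Ada: |A| = 6, |A ∩ B| = 2; needs |A ∖ B| = 4 — true.

4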